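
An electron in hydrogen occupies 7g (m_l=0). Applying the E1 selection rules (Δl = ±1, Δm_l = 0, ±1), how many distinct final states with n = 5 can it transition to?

E1 requires Δl = ±1, so l_f ∈ {3, 5}; with 0 ≤ l_f ≤ n_f−1 = 4, the allowed l_f values are {3}.
For l_f = 3: m_f ∈ {m_i−1, m_i, m_i+1} ∩ [−3, 3] = {-1, 0, 1} → 3 states.
Total: 3.

3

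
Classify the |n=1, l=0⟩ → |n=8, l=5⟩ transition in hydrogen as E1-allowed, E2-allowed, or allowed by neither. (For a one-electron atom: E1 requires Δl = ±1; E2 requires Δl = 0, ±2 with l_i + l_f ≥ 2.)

Δl = 5 − 0 = +5; l_i + l_f = 5.
E1 (Δl = ±1): not satisfied.
E2 (Δl = 0,±2, l_i+l_f ≥ 2): not satisfied.

neither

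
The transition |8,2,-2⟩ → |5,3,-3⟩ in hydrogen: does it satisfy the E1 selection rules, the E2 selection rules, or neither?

E1

Δl = 3 − 2 = +1; l_i + l_f = 5.
Δm_l = -1.
E1 (Δl = ±1, |Δm_l| ≤ 1): satisfied.
E2 (Δl = 0,±2, l_i+l_f ≥ 2, |Δm_l| ≤ 2): not satisfied.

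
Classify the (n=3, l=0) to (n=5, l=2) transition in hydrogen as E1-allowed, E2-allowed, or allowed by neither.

Δl = 2 − 0 = +2; l_i + l_f = 2.
E1 (Δl = ±1): not satisfied.
E2 (Δl = 0,±2, l_i+l_f ≥ 2): satisfied.

E2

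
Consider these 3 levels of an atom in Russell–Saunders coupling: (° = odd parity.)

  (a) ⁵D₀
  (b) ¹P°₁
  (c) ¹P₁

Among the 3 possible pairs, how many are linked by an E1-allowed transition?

1

(a)–(b): forbidden (ΔS).
(a)–(c): forbidden (parity, ΔS).
(b)–(c): allowed.
Allowed pairs: 1 of 3.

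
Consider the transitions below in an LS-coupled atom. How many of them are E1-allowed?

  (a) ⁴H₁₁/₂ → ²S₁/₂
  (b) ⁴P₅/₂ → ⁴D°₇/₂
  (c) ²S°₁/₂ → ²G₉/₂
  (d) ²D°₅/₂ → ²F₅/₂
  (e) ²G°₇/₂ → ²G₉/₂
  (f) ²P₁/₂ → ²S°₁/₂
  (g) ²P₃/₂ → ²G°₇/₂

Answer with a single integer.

(a) forbidden (parity, ΔS, ΔL, ΔJ fail)
(b) allowed
(c) forbidden (ΔL, ΔJ fail)
(d) allowed
(e) allowed
(f) allowed
(g) forbidden (ΔL, ΔJ fail)
Total allowed: 4 of 7.

4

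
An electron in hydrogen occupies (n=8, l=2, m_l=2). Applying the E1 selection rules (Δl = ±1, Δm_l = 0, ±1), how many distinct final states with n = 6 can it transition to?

4

E1 requires Δl = ±1, so l_f ∈ {1, 3}; with 0 ≤ l_f ≤ n_f−1 = 5, the allowed l_f values are {1, 3}.
For l_f = 1: m_f ∈ {m_i−1, m_i, m_i+1} ∩ [−1, 1] = {1} → 1 state.
For l_f = 3: m_f ∈ {m_i−1, m_i, m_i+1} ∩ [−3, 3] = {1, 2, 3} → 3 states.
Total: 4.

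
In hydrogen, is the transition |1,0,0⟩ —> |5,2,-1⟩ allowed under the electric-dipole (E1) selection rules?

forbidden

l: 0 → 2 (Δl = +2). Δl = ±1 fails.
Δm_l = -1 − (0) = -1. E1 requires Δm_l = 0, ±1: ok.
The transition is electric-dipole forbidden.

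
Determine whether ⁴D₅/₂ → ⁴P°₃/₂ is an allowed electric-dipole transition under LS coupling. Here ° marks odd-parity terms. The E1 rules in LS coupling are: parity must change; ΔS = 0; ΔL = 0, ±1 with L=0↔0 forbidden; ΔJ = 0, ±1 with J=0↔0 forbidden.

Reading off the term symbols: S 3/2→3/2, L 2→1, J 5/2→3/2, parity even→odd.
Parity must change: even → odd — ✓.
ΔS = 0: S: 3/2 → 3/2 — ✓.
ΔL = 0, ±1 (not L=0↔0): L: 2 → 1, ΔL = -1 — ✓.
ΔJ = 0, ±1 (not J=0↔0): J: 5/2 → 3/2, ΔJ = -1 — ✓.
All four E1 rules are satisfied.

allowed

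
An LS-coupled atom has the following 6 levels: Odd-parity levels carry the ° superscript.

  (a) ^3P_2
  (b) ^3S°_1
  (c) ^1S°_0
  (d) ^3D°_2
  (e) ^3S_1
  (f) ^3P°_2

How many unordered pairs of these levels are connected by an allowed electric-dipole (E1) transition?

4

(a)–(b): allowed.
(a)–(c): forbidden (ΔS, ΔJ).
(a)–(d): allowed.
(a)–(e): forbidden (parity).
(a)–(f): allowed.
(b)–(c): forbidden (parity, ΔS, ΔL).
(b)–(d): forbidden (parity, ΔL).
(b)–(e): forbidden (ΔL).
(b)–(f): forbidden (parity).
(c)–(d): forbidden (parity, ΔS, ΔL, ΔJ).
(c)–(e): forbidden (ΔS, ΔL).
(c)–(f): forbidden (parity, ΔS, ΔJ).
(d)–(e): forbidden (ΔL).
(d)–(f): forbidden (parity).
(e)–(f): allowed.
Allowed pairs: 4 of 15.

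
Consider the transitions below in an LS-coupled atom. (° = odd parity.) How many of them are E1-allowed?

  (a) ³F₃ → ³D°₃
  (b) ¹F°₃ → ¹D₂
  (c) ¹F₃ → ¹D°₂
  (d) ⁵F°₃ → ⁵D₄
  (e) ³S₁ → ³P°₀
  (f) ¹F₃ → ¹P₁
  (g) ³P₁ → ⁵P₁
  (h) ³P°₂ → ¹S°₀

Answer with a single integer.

(a) allowed
(b) allowed
(c) allowed
(d) allowed
(e) allowed
(f) forbidden (parity, ΔL, ΔJ fail)
(g) forbidden (parity, ΔS fail)
(h) forbidden (parity, ΔS, ΔJ fail)
Total allowed: 5 of 8.

5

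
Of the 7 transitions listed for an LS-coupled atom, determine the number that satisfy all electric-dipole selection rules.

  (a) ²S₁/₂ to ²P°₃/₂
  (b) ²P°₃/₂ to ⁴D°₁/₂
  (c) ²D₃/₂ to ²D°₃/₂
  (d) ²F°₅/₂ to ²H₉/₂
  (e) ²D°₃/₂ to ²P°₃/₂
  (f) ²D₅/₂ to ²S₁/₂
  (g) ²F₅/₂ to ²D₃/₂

2

(a) allowed
(b) forbidden (parity, ΔS fail)
(c) allowed
(d) forbidden (ΔL, ΔJ fail)
(e) forbidden (parity fails)
(f) forbidden (parity, ΔL, ΔJ fail)
(g) forbidden (parity fails)
Total allowed: 2 of 7.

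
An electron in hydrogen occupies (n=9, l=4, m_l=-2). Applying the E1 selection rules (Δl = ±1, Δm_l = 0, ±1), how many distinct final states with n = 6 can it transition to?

6

E1 requires Δl = ±1, so l_f ∈ {3, 5}; with 0 ≤ l_f ≤ n_f−1 = 5, the allowed l_f values are {3, 5}.
For l_f = 3: m_f ∈ {m_i−1, m_i, m_i+1} ∩ [−3, 3] = {-3, -2, -1} → 3 states.
For l_f = 5: m_f ∈ {m_i−1, m_i, m_i+1} ∩ [−5, 5] = {-3, -2, -1} → 3 states.
Total: 6.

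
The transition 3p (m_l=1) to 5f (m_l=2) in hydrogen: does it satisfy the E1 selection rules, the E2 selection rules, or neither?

Δl = 3 − 1 = +2; l_i + l_f = 4.
Δm_l = +1.
E1 (Δl = ±1, |Δm_l| ≤ 1): not satisfied.
E2 (Δl = 0,±2, l_i+l_f ≥ 2, |Δm_l| ≤ 2): satisfied.

E2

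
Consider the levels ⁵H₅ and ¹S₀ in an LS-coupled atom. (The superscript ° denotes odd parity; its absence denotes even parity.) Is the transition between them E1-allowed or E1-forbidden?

forbidden

Reading off the term symbols: S 2→0, L 5→0, J 5→0, parity even→even.
ΔL = 0, ±1 (not L=0↔0): L: 5 → 0, ΔL = -5 — violated.
ΔJ = 0, ±1 (not J=0↔0): J: 5 → 0, ΔJ = -5 — violated.
Parity must change: even → even — violated.
ΔS = 0: S: 2 → 0 — violated.
Rule(s) violated: parity, ΔS, ΔL, ΔJ.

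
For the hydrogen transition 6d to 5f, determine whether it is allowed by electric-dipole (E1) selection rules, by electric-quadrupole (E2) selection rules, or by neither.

Δl = 3 − 2 = +1; l_i + l_f = 5.
E1 (Δl = ±1): satisfied.
E2 (Δl = 0,±2, l_i+l_f ≥ 2): not satisfied.

E1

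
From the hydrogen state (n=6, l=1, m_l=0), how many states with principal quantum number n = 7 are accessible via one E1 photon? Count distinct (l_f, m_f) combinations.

E1 requires Δl = ±1, so l_f ∈ {0, 2}; with 0 ≤ l_f ≤ n_f−1 = 6, the allowed l_f values are {0, 2}.
For l_f = 0: m_f ∈ {m_i−1, m_i, m_i+1} ∩ [−0, 0] = {0} → 1 state.
For l_f = 2: m_f ∈ {m_i−1, m_i, m_i+1} ∩ [−2, 2] = {-1, 0, 1} → 3 states.
Total: 4.

4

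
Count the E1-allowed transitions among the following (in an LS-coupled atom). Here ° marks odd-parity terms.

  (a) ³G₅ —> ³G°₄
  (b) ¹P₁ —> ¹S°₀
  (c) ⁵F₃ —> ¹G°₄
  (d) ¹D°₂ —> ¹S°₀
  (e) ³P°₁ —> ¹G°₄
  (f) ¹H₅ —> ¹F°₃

2

(a) allowed
(b) allowed
(c) forbidden (ΔS fails)
(d) forbidden (parity, ΔL, ΔJ fail)
(e) forbidden (parity, ΔS, ΔL, ΔJ fail)
(f) forbidden (ΔL, ΔJ fail)
Total allowed: 2 of 6.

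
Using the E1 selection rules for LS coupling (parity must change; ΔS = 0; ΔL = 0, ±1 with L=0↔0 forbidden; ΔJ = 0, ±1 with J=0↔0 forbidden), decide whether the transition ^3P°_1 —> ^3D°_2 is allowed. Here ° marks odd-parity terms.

Parity must change: odd → odd — fails.
ΔS = 0: S: 1 → 1 — passes.
ΔL = 0, ±1 (not L=0↔0): L: 1 → 2, ΔL = +1 — passes.
ΔJ = 0, ±1 (not J=0↔0): J: 1 → 2, ΔJ = +1 — passes.
Rule(s) violated: parity.

forbidden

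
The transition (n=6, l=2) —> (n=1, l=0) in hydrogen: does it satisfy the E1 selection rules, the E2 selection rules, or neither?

E2

Δl = 0 − 2 = -2; l_i + l_f = 2.
E1 (Δl = ±1): not satisfied.
E2 (Δl = 0,±2, l_i+l_f ≥ 2): satisfied.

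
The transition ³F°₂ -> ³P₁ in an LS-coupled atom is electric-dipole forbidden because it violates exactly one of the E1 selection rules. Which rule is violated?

the ΔL = 0, ±1 rule

Reading off the term symbols: S 1→1, L 3→1, J 2→1, parity odd→even.
ΔL = 0, ±1 (not L=0↔0): L: 3 → 1, ΔL = -2 — fails.
ΔJ = 0, ±1 (not J=0↔0): J: 2 → 1, ΔJ = -1 — passes.
Parity must change: odd → even — passes.
ΔS = 0: S: 1 → 1 — passes.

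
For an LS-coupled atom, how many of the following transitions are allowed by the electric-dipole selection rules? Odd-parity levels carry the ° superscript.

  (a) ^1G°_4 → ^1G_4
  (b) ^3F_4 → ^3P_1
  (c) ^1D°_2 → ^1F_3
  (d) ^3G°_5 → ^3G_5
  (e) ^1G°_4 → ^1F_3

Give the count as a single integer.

(a) allowed
(b) forbidden (parity, ΔL, ΔJ fail)
(c) allowed
(d) allowed
(e) allowed
Total allowed: 4 of 5.

4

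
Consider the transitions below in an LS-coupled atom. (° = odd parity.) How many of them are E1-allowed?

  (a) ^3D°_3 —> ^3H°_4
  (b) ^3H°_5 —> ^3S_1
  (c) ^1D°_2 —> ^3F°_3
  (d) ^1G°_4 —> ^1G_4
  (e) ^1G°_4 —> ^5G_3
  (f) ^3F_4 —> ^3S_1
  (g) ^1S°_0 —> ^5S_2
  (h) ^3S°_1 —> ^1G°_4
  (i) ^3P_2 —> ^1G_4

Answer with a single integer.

(a) forbidden (parity, ΔL fail)
(b) forbidden (ΔL, ΔJ fail)
(c) forbidden (parity, ΔS fail)
(d) allowed
(e) forbidden (ΔS fails)
(f) forbidden (parity, ΔL, ΔJ fail)
(g) forbidden (ΔS, ΔL, ΔJ fail)
(h) forbidden (parity, ΔS, ΔL, ΔJ fail)
(i) forbidden (parity, ΔS, ΔL, ΔJ fail)
Total allowed: 1 of 9.

1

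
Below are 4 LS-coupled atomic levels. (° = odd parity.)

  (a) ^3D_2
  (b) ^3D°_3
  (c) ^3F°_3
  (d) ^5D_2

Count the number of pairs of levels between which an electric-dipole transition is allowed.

(a)–(b): allowed.
(a)–(c): allowed.
(a)–(d): forbidden (parity, ΔS).
(b)–(c): forbidden (parity).
(b)–(d): forbidden (ΔS).
(c)–(d): forbidden (ΔS).
Allowed pairs: 2 of 6.

2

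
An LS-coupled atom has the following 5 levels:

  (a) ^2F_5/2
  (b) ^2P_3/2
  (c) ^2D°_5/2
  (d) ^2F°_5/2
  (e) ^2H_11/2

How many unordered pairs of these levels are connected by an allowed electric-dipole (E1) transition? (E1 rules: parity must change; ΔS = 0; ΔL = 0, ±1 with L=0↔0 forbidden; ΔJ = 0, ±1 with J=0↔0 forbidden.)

(a)–(b): forbidden (parity, ΔL).
(a)–(c): allowed.
(a)–(d): allowed.
(a)–(e): forbidden (parity, ΔL, ΔJ).
(b)–(c): allowed.
(b)–(d): forbidden (ΔL).
(b)–(e): forbidden (parity, ΔL, ΔJ).
(c)–(d): forbidden (parity).
(c)–(e): forbidden (ΔL, ΔJ).
(d)–(e): forbidden (ΔL, ΔJ).
Allowed pairs: 3 of 10.

3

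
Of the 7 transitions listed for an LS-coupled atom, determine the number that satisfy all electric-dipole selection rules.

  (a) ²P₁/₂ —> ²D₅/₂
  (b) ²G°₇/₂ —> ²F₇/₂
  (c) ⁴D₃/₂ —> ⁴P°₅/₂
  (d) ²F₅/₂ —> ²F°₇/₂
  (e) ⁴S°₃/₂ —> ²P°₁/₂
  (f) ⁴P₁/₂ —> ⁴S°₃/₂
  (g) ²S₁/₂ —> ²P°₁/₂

5

(a) forbidden (parity, ΔJ fail)
(b) allowed
(c) allowed
(d) allowed
(e) forbidden (parity, ΔS fail)
(f) allowed
(g) allowed
Total allowed: 5 of 7.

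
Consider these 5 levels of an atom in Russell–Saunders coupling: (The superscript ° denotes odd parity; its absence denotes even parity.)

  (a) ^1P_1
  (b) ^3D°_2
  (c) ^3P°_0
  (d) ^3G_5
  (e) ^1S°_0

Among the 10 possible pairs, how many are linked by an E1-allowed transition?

(a)–(b): forbidden (ΔS).
(a)–(c): forbidden (ΔS).
(a)–(d): forbidden (parity, ΔS, ΔL, ΔJ).
(a)–(e): allowed.
(b)–(c): forbidden (parity, ΔJ).
(b)–(d): forbidden (ΔL, ΔJ).
(b)–(e): forbidden (parity, ΔS, ΔL, ΔJ).
(c)–(d): forbidden (ΔL, ΔJ).
(c)–(e): forbidden (parity, ΔS, ΔJ).
(d)–(e): forbidden (ΔS, ΔL, ΔJ).
Allowed pairs: 1 of 10.

1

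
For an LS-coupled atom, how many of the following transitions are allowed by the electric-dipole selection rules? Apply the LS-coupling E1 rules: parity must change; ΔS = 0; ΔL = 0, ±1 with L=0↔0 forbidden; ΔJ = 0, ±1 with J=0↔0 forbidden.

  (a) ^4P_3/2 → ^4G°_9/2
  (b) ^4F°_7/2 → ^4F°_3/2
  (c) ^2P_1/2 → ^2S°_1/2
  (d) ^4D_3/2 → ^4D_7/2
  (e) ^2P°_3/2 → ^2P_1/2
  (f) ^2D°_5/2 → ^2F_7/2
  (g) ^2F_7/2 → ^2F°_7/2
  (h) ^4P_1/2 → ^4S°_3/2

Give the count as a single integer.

(a) forbidden (ΔL, ΔJ fail)
(b) forbidden (parity, ΔJ fail)
(c) allowed
(d) forbidden (parity, ΔJ fail)
(e) allowed
(f) allowed
(g) allowed
(h) allowed
Total allowed: 5 of 8.

5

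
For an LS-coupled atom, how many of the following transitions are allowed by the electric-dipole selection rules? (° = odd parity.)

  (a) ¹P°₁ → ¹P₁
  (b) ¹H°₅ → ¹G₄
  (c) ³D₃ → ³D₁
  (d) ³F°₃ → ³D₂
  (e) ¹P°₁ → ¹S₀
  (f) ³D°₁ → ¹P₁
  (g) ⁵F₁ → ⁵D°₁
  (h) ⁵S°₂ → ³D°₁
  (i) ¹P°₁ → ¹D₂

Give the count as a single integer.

(a) allowed
(b) allowed
(c) forbidden (parity, ΔJ fail)
(d) allowed
(e) allowed
(f) forbidden (ΔS fails)
(g) allowed
(h) forbidden (parity, ΔS, ΔL fail)
(i) allowed
Total allowed: 6 of 9.

6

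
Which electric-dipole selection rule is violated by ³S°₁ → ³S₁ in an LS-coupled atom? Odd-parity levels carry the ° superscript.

Parity must change: odd → even — ok.
ΔS = 0: S: 1 → 1 — ok.
ΔL = 0, ±1 (not L=0↔0): L: 0 → 0, ΔL = +0 — fails.
ΔJ = 0, ±1 (not J=0↔0): J: 1 → 1, ΔJ = +0 — ok.

the L=0 ↔ L=0 exclusion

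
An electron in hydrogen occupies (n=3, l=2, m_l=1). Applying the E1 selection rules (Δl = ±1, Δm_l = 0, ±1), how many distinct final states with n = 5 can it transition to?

5

E1 requires Δl = ±1, so l_f ∈ {1, 3}; with 0 ≤ l_f ≤ n_f−1 = 4, the allowed l_f values are {1, 3}.
For l_f = 1: m_f ∈ {m_i−1, m_i, m_i+1} ∩ [−1, 1] = {0, 1} → 2 states.
For l_f = 3: m_f ∈ {m_i−1, m_i, m_i+1} ∩ [−3, 3] = {0, 1, 2} → 3 states.
Total: 5.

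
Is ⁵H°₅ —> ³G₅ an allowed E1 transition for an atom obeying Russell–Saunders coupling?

Reading off the term symbols: S 2→1, L 5→4, J 5→5, parity odd→even.
Parity must change: odd → even — passes.
ΔS = 0: S: 2 → 1 — fails.
ΔJ = 0, ±1 (not J=0↔0): J: 5 → 5, ΔJ = +0 — passes.
ΔL = 0, ±1 (not L=0↔0): L: 5 → 4, ΔL = -1 — passes.
Rule(s) violated: ΔS.

forbidden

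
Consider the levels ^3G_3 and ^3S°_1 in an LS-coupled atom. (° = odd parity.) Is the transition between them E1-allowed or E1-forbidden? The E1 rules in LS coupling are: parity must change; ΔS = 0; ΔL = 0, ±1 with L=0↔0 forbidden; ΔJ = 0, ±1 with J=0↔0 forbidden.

Initial level: S=1, L=4, J=3, parity even. Final level: S=1, L=0, J=1, parity odd.
Parity must change: even → odd — satisfied.
ΔS = 0: S: 1 → 1 — satisfied.
ΔL = 0, ±1 (not L=0↔0): L: 4 → 0, ΔL = -4 — violated.
ΔJ = 0, ±1 (not J=0↔0): J: 3 → 1, ΔJ = -2 — violated.
Rule(s) violated: ΔL, ΔJ.

forbidden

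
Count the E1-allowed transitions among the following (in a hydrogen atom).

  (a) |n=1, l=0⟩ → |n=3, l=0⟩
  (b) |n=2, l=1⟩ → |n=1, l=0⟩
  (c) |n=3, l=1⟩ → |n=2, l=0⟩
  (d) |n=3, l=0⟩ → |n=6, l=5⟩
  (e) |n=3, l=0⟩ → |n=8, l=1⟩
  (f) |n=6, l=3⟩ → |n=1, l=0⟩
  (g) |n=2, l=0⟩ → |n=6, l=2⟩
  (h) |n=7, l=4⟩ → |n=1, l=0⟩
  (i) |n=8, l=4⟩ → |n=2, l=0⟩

(a) forbidden — Δl = +0 (E1 requires Δl = ±1)
(b) allowed
(c) allowed
(d) forbidden — Δl = +5 (E1 requires Δl = ±1)
(e) allowed
(f) forbidden — Δl = -3 (E1 requires Δl = ±1)
(g) forbidden — Δl = +2 (E1 requires Δl = ±1)
(h) forbidden — Δl = -4 (E1 requires Δl = ±1)
(i) forbidden — Δl = -4 (E1 requires Δl = ±1)
Total allowed: 3 of 9.

3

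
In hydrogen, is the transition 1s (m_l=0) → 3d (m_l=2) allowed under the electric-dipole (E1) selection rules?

l: 0 → 2 (Δl = +2). Δl = ±1 fails.
Δm_l = 2 − (0) = +2. E1 requires Δm_l = 0, ±1: fails.
The transition is electric-dipole forbidden.

forbidden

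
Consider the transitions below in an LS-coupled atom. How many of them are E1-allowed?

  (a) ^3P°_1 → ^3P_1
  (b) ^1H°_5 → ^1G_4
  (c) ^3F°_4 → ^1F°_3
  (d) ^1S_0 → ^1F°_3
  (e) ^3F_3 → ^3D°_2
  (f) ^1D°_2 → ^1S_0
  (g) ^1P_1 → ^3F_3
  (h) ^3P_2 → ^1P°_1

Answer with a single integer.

3

(a) allowed
(b) allowed
(c) forbidden (parity, ΔS fail)
(d) forbidden (ΔL, ΔJ fail)
(e) allowed
(f) forbidden (ΔL, ΔJ fail)
(g) forbidden (parity, ΔS, ΔL, ΔJ fail)
(h) forbidden (ΔS fails)
Total allowed: 3 of 8.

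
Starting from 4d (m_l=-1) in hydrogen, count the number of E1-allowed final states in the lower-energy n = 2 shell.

2

E1 requires Δl = ±1, so l_f ∈ {1, 3}; with 0 ≤ l_f ≤ n_f−1 = 1, the allowed l_f values are {1}.
For l_f = 1: m_f ∈ {m_i−1, m_i, m_i+1} ∩ [−1, 1] = {-1, 0} → 2 states.
Total: 2.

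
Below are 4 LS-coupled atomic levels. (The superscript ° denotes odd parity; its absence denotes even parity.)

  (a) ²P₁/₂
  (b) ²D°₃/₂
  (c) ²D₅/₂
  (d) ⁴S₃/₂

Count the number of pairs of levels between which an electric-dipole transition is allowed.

(a)–(b): allowed.
(a)–(c): forbidden (parity, ΔJ).
(a)–(d): forbidden (parity, ΔS).
(b)–(c): allowed.
(b)–(d): forbidden (ΔS, ΔL).
(c)–(d): forbidden (parity, ΔS, ΔL).
Allowed pairs: 2 of 6.

2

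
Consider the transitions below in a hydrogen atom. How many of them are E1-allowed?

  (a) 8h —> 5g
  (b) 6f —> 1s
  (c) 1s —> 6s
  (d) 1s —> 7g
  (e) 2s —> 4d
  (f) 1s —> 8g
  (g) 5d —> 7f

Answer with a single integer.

2

(a) allowed
(b) forbidden — Δl = -3 (E1 requires Δl = ±1)
(c) forbidden — Δl = +0 (E1 requires Δl = ±1)
(d) forbidden — Δl = +4 (E1 requires Δl = ±1)
(e) forbidden — Δl = +2 (E1 requires Δl = ±1)
(f) forbidden — Δl = +4 (E1 requires Δl = ±1)
(g) allowed
Total allowed: 2 of 7.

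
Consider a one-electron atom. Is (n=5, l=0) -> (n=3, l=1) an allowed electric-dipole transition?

Initial l = 0, final l = 1, so Δl = +1. E1 requires Δl = ±1: passes.
All E1 selection rules are satisfied.

allowed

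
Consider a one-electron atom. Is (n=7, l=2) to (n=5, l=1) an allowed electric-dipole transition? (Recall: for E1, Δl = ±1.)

l: 2 → 1 (Δl = -1). Δl = ±1 passes.
All E1 selection rules are satisfied.

allowed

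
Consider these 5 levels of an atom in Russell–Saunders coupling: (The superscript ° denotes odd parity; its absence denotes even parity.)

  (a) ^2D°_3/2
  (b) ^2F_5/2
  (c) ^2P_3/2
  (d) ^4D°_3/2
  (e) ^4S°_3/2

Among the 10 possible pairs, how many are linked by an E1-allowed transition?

(a)–(b): allowed.
(a)–(c): allowed.
(a)–(d): forbidden (parity, ΔS).
(a)–(e): forbidden (parity, ΔS, ΔL).
(b)–(c): forbidden (parity, ΔL).
(b)–(d): forbidden (ΔS).
(b)–(e): forbidden (ΔS, ΔL).
(c)–(d): forbidden (ΔS).
(c)–(e): forbidden (ΔS).
(d)–(e): forbidden (parity, ΔL).
Allowed pairs: 2 of 10.

2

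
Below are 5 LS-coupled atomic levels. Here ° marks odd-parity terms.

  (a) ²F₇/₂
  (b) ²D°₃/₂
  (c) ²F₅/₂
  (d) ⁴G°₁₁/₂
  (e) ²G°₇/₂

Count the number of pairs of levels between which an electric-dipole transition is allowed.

(a)–(b): forbidden (ΔJ).
(a)–(c): forbidden (parity).
(a)–(d): forbidden (ΔS, ΔJ).
(a)–(e): allowed.
(b)–(c): allowed.
(b)–(d): forbidden (parity, ΔS, ΔL, ΔJ).
(b)–(e): forbidden (parity, ΔL, ΔJ).
(c)–(d): forbidden (ΔS, ΔJ).
(c)–(e): allowed.
(d)–(e): forbidden (parity, ΔS, ΔJ).
Allowed pairs: 3 of 10.

3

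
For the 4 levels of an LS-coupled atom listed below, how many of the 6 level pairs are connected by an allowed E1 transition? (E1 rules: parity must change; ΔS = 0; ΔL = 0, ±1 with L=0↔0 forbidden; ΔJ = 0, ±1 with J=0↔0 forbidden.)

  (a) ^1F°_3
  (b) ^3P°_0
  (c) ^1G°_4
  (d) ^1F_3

2

(a)–(b): forbidden (parity, ΔS, ΔL, ΔJ).
(a)–(c): forbidden (parity).
(a)–(d): allowed.
(b)–(c): forbidden (parity, ΔS, ΔL, ΔJ).
(b)–(d): forbidden (ΔS, ΔL, ΔJ).
(c)–(d): allowed.
Allowed pairs: 2 of 6.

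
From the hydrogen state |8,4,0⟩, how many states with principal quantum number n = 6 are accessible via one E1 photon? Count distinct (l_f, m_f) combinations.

6

E1 requires Δl = ±1, so l_f ∈ {3, 5}; with 0 ≤ l_f ≤ n_f−1 = 5, the allowed l_f values are {3, 5}.
For l_f = 3: m_f ∈ {m_i−1, m_i, m_i+1} ∩ [−3, 3] = {-1, 0, 1} → 3 states.
For l_f = 5: m_f ∈ {m_i−1, m_i, m_i+1} ∩ [−5, 5] = {-1, 0, 1} → 3 states.
Total: 6.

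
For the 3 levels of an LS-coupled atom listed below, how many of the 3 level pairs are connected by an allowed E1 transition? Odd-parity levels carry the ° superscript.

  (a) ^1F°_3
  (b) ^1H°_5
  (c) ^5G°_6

0

(a)–(b): forbidden (parity, ΔL, ΔJ).
(a)–(c): forbidden (parity, ΔS, ΔJ).
(b)–(c): forbidden (parity, ΔS).
Allowed pairs: 0 of 3.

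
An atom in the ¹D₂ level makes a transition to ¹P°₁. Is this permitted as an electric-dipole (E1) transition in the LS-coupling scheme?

Initial level: S=0, L=2, J=2, parity even. Final level: S=0, L=1, J=1, parity odd.
ΔJ = 0, ±1 (not J=0↔0): J: 2 → 1, ΔJ = -1 — passes.
Parity must change: even → odd — passes.
ΔS = 0: S: 0 → 0 — passes.
ΔL = 0, ±1 (not L=0↔0): L: 2 → 1, ΔL = -1 — passes.
All four E1 rules are satisfied.

allowed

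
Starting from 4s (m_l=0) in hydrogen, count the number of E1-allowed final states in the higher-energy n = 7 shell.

3

E1 requires Δl = ±1, so l_f ∈ {-1, 1}; with 0 ≤ l_f ≤ n_f−1 = 6, the allowed l_f values are {1}.
For l_f = 1: m_f ∈ {m_i−1, m_i, m_i+1} ∩ [−1, 1] = {-1, 0, 1} → 3 states.
Total: 3.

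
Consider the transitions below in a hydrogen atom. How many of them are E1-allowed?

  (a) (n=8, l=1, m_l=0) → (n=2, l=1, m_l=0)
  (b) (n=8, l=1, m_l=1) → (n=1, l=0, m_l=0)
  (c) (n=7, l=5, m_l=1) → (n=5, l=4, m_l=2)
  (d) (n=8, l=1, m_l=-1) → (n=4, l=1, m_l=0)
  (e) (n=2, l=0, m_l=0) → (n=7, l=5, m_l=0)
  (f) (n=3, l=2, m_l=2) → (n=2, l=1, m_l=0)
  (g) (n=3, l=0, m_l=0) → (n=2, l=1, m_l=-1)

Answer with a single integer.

(a) forbidden — Δl = +0 (E1 requires Δl = ±1)
(b) allowed
(c) allowed
(d) forbidden — Δl = +0 (E1 requires Δl = ±1)
(e) forbidden — Δl = +5 (E1 requires Δl = ±1)
(f) forbidden — Δm_l = -2 (E1 requires Δm_l = 0, ±1)
(g) allowed
Total allowed: 3 of 7.

3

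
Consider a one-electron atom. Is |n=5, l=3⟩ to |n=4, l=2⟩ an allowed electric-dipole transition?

allowed

Δl = 2 − 3 = -1; the E1 rule Δl = ±1 is passes.
All E1 selection rules are satisfied.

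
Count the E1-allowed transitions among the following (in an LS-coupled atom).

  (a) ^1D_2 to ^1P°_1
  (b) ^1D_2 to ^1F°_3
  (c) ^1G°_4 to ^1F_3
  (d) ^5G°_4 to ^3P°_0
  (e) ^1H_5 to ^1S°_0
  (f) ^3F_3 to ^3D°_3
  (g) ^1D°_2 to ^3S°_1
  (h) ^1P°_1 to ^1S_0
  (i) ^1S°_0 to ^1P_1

(a) allowed
(b) allowed
(c) allowed
(d) forbidden (parity, ΔS, ΔL, ΔJ fail)
(e) forbidden (ΔL, ΔJ fail)
(f) allowed
(g) forbidden (parity, ΔS, ΔL fail)
(h) allowed
(i) allowed
Total allowed: 6 of 9.

6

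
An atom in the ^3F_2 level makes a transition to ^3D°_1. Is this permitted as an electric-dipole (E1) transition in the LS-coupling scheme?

allowed

Parity must change: even → odd — ✓.
ΔS = 0: S: 1 → 1 — ✓.
ΔL = 0, ±1 (not L=0↔0): L: 3 → 2, ΔL = -1 — ✓.
ΔJ = 0, ±1 (not J=0↔0): J: 2 → 1, ΔJ = -1 — ✓.
All four E1 rules are satisfied.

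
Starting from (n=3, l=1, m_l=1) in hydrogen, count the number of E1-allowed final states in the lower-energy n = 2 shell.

1

E1 requires Δl = ±1, so l_f ∈ {0, 2}; with 0 ≤ l_f ≤ n_f−1 = 1, the allowed l_f values are {0}.
For l_f = 0: m_f ∈ {m_i−1, m_i, m_i+1} ∩ [−0, 0] = {0} → 1 state.
Total: 1.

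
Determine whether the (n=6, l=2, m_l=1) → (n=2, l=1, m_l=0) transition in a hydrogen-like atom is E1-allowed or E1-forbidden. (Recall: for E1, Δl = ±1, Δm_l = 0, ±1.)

allowed

Initial l = 2, final l = 1, so Δl = -1. E1 requires Δl = ±1: ✓.
Δm_l = 0 − (1) = -1. E1 requires Δm_l = 0, ±1: ✓.
All E1 selection rules are satisfied.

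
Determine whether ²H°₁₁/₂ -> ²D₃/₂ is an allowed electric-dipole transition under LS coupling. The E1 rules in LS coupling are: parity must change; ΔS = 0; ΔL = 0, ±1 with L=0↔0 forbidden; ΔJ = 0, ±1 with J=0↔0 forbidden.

ΔL = 0, ±1 (not L=0↔0): L: 5 → 2, ΔL = -3 — fails.
ΔS = 0: S: 1/2 → 1/2 — ok.
Parity must change: odd → even — ok.
ΔJ = 0, ±1 (not J=0↔0): J: 11/2 → 3/2, ΔJ = -4 — fails.
Rule(s) violated: ΔL, ΔJ.

forbidden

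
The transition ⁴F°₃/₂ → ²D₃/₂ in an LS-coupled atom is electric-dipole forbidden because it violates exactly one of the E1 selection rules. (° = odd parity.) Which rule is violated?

the ΔS = 0 rule

Reading off the term symbols: S 3/2→1/2, L 3→2, J 3/2→3/2, parity odd→even.
Parity must change: odd → even — passes.
ΔS = 0: S: 3/2 → 1/2 — fails.
ΔL = 0, ±1 (not L=0↔0): L: 3 → 2, ΔL = -1 — passes.
ΔJ = 0, ±1 (not J=0↔0): J: 3/2 → 3/2, ΔJ = +0 — passes.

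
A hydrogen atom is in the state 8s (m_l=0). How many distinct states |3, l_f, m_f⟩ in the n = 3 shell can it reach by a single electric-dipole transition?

3

E1 requires Δl = ±1, so l_f ∈ {-1, 1}; with 0 ≤ l_f ≤ n_f−1 = 2, the allowed l_f values are {1}.
For l_f = 1: m_f ∈ {m_i−1, m_i, m_i+1} ∩ [−1, 1] = {-1, 0, 1} → 3 states.
Total: 3.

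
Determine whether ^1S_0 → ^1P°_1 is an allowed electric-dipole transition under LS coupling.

Reading off the term symbols: S 0→0, L 0→1, J 0→1, parity even→odd.
ΔS = 0: S: 0 → 0 — satisfied.
ΔJ = 0, ±1 (not J=0↔0): J: 0 → 1, ΔJ = +1 — satisfied.
ΔL = 0, ±1 (not L=0↔0): L: 0 → 1, ΔL = +1 — satisfied.
Parity must change: even → odd — satisfied.
All four E1 rules are satisfied.

allowed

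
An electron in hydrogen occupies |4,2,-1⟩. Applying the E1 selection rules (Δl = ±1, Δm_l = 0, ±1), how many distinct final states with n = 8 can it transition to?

5

E1 requires Δl = ±1, so l_f ∈ {1, 3}; with 0 ≤ l_f ≤ n_f−1 = 7, the allowed l_f values are {1, 3}.
For l_f = 1: m_f ∈ {m_i−1, m_i, m_i+1} ∩ [−1, 1] = {-1, 0} → 2 states.
For l_f = 3: m_f ∈ {m_i−1, m_i, m_i+1} ∩ [−3, 3] = {-2, -1, 0} → 3 states.
Total: 5.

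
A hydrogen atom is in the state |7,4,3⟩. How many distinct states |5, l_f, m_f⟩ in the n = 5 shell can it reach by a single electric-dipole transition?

2

E1 requires Δl = ±1, so l_f ∈ {3, 5}; with 0 ≤ l_f ≤ n_f−1 = 4, the allowed l_f values are {3}.
For l_f = 3: m_f ∈ {m_i−1, m_i, m_i+1} ∩ [−3, 3] = {2, 3} → 2 states.
Total: 2.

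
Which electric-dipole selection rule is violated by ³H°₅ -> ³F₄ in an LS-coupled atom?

the ΔL = 0, ±1 rule

Parity must change: odd → even — passes.
ΔJ = 0, ±1 (not J=0↔0): J: 5 → 4, ΔJ = -1 — passes.
ΔL = 0, ±1 (not L=0↔0): L: 5 → 3, ΔL = -2 — fails.
ΔS = 0: S: 1 → 1 — passes.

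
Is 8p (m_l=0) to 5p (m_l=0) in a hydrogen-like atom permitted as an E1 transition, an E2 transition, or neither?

Δl = 1 − 1 = +0; l_i + l_f = 2.
Δm_l = +0.
E1 (Δl = ±1, |Δm_l| ≤ 1): not satisfied.
E2 (Δl = 0,±2, l_i+l_f ≥ 2, |Δm_l| ≤ 2): satisfied.

E2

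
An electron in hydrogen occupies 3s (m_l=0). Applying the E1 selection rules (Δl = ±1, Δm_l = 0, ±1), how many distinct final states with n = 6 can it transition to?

E1 requires Δl = ±1, so l_f ∈ {-1, 1}; with 0 ≤ l_f ≤ n_f−1 = 5, the allowed l_f values are {1}.
For l_f = 1: m_f ∈ {m_i−1, m_i, m_i+1} ∩ [−1, 1] = {-1, 0, 1} → 3 states.
Total: 3.

3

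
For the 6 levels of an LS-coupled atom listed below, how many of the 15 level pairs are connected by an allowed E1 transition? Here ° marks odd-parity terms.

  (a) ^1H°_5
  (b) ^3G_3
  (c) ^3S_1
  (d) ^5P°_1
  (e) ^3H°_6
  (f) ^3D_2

0

(a)–(b): forbidden (ΔS, ΔJ).
(a)–(c): forbidden (ΔS, ΔL, ΔJ).
(a)–(d): forbidden (parity, ΔS, ΔL, ΔJ).
(a)–(e): forbidden (parity, ΔS).
(a)–(f): forbidden (ΔS, ΔL, ΔJ).
(b)–(c): forbidden (parity, ΔL, ΔJ).
(b)–(d): forbidden (ΔS, ΔL, ΔJ).
(b)–(e): forbidden (ΔJ).
(b)–(f): forbidden (parity, ΔL).
(c)–(d): forbidden (ΔS).
(c)–(e): forbidden (ΔL, ΔJ).
(c)–(f): forbidden (parity, ΔL).
(d)–(e): forbidden (parity, ΔS, ΔL, ΔJ).
(d)–(f): forbidden (ΔS).
(e)–(f): forbidden (ΔL, ΔJ).
Allowed pairs: 0 of 15.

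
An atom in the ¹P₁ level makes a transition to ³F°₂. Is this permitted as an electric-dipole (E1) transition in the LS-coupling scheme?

Reading off the term symbols: S 0→1, L 1→3, J 1→2, parity even→odd.
ΔL = 0, ±1 (not L=0↔0): L: 1 → 3, ΔL = +2 — fails.
ΔS = 0: S: 0 → 1 — fails.
Parity must change: even → odd — ok.
ΔJ = 0, ±1 (not J=0↔0): J: 1 → 2, ΔJ = +1 — ok.
Rule(s) violated: ΔS, ΔL.

forbidden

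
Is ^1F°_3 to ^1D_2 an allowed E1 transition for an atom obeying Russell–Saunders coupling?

Parity must change: odd → even — ✓.
ΔS = 0: S: 0 → 0 — ✓.
ΔL = 0, ±1 (not L=0↔0): L: 3 → 2, ΔL = -1 — ✓.
ΔJ = 0, ±1 (not J=0↔0): J: 3 → 2, ΔJ = -1 — ✓.
All four E1 rules are satisfied.

allowed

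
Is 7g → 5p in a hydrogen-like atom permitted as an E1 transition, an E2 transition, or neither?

Δl = 1 − 4 = -3; l_i + l_f = 5.
E1 (Δl = ±1): not satisfied.
E2 (Δl = 0,±2, l_i+l_f ≥ 2): not satisfied.

neither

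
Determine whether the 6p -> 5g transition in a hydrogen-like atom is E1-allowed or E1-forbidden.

forbidden

Initial l = 1, final l = 4, so Δl = +3. E1 requires Δl = ±1: violated.
The transition is electric-dipole forbidden.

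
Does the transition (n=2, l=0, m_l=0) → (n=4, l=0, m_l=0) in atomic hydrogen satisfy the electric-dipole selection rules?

l: 0 → 0 (Δl = +0). Δl = ±1 violated.
Δm_l = 0 − (0) = +0. E1 requires Δm_l = 0, ±1: satisfied.
The transition is electric-dipole forbidden.

forbidden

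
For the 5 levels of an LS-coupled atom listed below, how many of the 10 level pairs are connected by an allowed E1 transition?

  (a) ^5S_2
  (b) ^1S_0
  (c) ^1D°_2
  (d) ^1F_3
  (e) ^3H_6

(a)–(b): forbidden (parity, ΔS, ΔL, ΔJ).
(a)–(c): forbidden (ΔS, ΔL).
(a)–(d): forbidden (parity, ΔS, ΔL).
(a)–(e): forbidden (parity, ΔS, ΔL, ΔJ).
(b)–(c): forbidden (ΔL, ΔJ).
(b)–(d): forbidden (parity, ΔL, ΔJ).
(b)–(e): forbidden (parity, ΔS, ΔL, ΔJ).
(c)–(d): allowed.
(c)–(e): forbidden (ΔS, ΔL, ΔJ).
(d)–(e): forbidden (parity, ΔS, ΔL, ΔJ).
Allowed pairs: 1 of 10.

1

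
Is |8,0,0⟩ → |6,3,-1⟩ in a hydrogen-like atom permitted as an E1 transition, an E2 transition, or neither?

neither

Δl = 3 − 0 = +3; l_i + l_f = 3.
Δm_l = -1.
E1 (Δl = ±1, |Δm_l| ≤ 1): not satisfied.
E2 (Δl = 0,±2, l_i+l_f ≥ 2, |Δm_l| ≤ 2): not satisfied.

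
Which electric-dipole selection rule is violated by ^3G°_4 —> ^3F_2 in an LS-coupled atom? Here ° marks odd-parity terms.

Reading off the term symbols: S 1→1, L 4→3, J 4→2, parity odd→even.
Parity must change: odd → even — ✓.
ΔS = 0: S: 1 → 1 — ✓.
ΔL = 0, ±1 (not L=0↔0): L: 4 → 3, ΔL = -1 — ✓.
ΔJ = 0, ±1 (not J=0↔0): J: 4 → 2, ΔJ = -2 — ✗.

the ΔJ = 0, ±1 rule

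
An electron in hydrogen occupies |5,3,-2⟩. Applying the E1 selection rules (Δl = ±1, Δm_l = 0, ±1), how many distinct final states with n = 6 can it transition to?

E1 requires Δl = ±1, so l_f ∈ {2, 4}; with 0 ≤ l_f ≤ n_f−1 = 5, the allowed l_f values are {2, 4}.
For l_f = 2: m_f ∈ {m_i−1, m_i, m_i+1} ∩ [−2, 2] = {-2, -1} → 2 states.
For l_f = 4: m_f ∈ {m_i−1, m_i, m_i+1} ∩ [−4, 4] = {-3, -2, -1} → 3 states.
Total: 5.

5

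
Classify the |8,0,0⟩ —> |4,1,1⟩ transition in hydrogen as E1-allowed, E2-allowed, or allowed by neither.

E1

Δl = 1 − 0 = +1; l_i + l_f = 1.
Δm_l = +1.
E1 (Δl = ±1, |Δm_l| ≤ 1): satisfied.
E2 (Δl = 0,±2, l_i+l_f ≥ 2, |Δm_l| ≤ 2): not satisfied.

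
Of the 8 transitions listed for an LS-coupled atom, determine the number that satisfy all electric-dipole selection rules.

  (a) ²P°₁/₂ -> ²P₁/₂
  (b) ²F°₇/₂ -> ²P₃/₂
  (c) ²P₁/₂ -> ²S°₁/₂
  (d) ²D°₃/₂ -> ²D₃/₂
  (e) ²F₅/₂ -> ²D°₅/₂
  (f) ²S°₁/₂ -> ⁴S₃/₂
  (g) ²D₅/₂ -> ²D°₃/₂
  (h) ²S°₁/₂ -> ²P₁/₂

6

(a) allowed
(b) forbidden (ΔL, ΔJ fail)
(c) allowed
(d) allowed
(e) allowed
(f) forbidden (ΔS, ΔL fail)
(g) allowed
(h) allowed
Total allowed: 6 of 8.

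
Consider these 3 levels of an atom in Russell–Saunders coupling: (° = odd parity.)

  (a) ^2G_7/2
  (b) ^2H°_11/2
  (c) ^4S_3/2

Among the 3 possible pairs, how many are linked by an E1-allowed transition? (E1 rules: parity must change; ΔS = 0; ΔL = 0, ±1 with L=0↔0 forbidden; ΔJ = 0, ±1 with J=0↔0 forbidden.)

(a)–(b): forbidden (ΔJ).
(a)–(c): forbidden (parity, ΔS, ΔL, ΔJ).
(b)–(c): forbidden (ΔS, ΔL, ΔJ).
Allowed pairs: 0 of 3.

0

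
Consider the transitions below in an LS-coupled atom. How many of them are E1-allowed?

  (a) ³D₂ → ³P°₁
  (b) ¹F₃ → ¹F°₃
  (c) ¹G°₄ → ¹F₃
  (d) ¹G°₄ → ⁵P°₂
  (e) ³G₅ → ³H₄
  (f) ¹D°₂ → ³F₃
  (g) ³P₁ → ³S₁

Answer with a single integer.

3

(a) allowed
(b) allowed
(c) allowed
(d) forbidden (parity, ΔS, ΔL, ΔJ fail)
(e) forbidden (parity fails)
(f) forbidden (ΔS fails)
(g) forbidden (parity fails)
Total allowed: 3 of 7.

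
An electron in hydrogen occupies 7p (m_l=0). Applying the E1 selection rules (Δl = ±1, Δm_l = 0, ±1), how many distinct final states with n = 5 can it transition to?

E1 requires Δl = ±1, so l_f ∈ {0, 2}; with 0 ≤ l_f ≤ n_f−1 = 4, the allowed l_f values are {0, 2}.
For l_f = 0: m_f ∈ {m_i−1, m_i, m_i+1} ∩ [−0, 0] = {0} → 1 state.
For l_f = 2: m_f ∈ {m_i−1, m_i, m_i+1} ∩ [−2, 2] = {-1, 0, 1} → 3 states.
Total: 4.

4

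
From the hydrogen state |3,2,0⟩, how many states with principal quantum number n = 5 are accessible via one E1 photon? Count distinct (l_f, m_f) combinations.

E1 requires Δl = ±1, so l_f ∈ {1, 3}; with 0 ≤ l_f ≤ n_f−1 = 4, the allowed l_f values are {1, 3}.
For l_f = 1: m_f ∈ {m_i−1, m_i, m_i+1} ∩ [−1, 1] = {-1, 0, 1} → 3 states.
For l_f = 3: m_f ∈ {m_i−1, m_i, m_i+1} ∩ [−3, 3] = {-1, 0, 1} → 3 states.
Total: 6.

6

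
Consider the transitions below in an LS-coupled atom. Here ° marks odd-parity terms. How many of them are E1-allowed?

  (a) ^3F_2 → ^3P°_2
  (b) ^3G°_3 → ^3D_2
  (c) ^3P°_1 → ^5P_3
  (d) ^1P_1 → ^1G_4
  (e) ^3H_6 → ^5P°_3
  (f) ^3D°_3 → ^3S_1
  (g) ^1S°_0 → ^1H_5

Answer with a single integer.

(a) forbidden (ΔL fails)
(b) forbidden (ΔL fails)
(c) forbidden (ΔS, ΔJ fail)
(d) forbidden (parity, ΔL, ΔJ fail)
(e) forbidden (ΔS, ΔL, ΔJ fail)
(f) forbidden (ΔL, ΔJ fail)
(g) forbidden (ΔL, ΔJ fail)
Total allowed: 0 of 7.

0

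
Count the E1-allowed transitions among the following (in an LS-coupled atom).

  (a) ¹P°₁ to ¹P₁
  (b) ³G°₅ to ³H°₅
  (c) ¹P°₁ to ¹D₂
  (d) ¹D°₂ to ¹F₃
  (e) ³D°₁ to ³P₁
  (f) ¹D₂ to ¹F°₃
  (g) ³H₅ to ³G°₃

(a) allowed
(b) forbidden (parity fails)
(c) allowed
(d) allowed
(e) allowed
(f) allowed
(g) forbidden (ΔJ fails)
Total allowed: 5 of 7.

5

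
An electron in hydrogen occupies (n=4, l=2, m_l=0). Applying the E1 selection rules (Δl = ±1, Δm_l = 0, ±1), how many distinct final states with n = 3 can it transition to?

3

E1 requires Δl = ±1, so l_f ∈ {1, 3}; with 0 ≤ l_f ≤ n_f−1 = 2, the allowed l_f values are {1}.
For l_f = 1: m_f ∈ {m_i−1, m_i, m_i+1} ∩ [−1, 1] = {-1, 0, 1} → 3 states.
Total: 3.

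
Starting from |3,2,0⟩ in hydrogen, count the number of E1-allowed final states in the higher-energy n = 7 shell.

E1 requires Δl = ±1, so l_f ∈ {1, 3}; with 0 ≤ l_f ≤ n_f−1 = 6, the allowed l_f values are {1, 3}.
For l_f = 1: m_f ∈ {m_i−1, m_i, m_i+1} ∩ [−1, 1] = {-1, 0, 1} → 3 states.
For l_f = 3: m_f ∈ {m_i−1, m_i, m_i+1} ∩ [−3, 3] = {-1, 0, 1} → 3 states.
Total: 6.

6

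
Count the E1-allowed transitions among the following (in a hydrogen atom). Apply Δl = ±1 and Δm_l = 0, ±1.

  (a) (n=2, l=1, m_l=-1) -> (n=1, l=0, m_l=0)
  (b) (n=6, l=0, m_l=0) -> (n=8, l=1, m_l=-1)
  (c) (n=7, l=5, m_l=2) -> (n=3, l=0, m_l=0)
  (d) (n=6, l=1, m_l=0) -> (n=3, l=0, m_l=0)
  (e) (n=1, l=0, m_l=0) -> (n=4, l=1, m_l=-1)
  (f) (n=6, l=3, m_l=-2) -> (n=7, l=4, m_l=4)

4

(a) allowed
(b) allowed
(c) forbidden — Δl = -5 (E1 requires Δl = ±1); Δm_l = -2 (E1 requires Δm_l = 0, ±1)
(d) allowed
(e) allowed
(f) forbidden — Δm_l = +6 (E1 requires Δm_l = 0, ±1)
Total allowed: 4 of 6.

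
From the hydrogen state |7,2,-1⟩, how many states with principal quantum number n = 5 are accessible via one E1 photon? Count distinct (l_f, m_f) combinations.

E1 requires Δl = ±1, so l_f ∈ {1, 3}; with 0 ≤ l_f ≤ n_f−1 = 4, the allowed l_f values are {1, 3}.
For l_f = 1: m_f ∈ {m_i−1, m_i, m_i+1} ∩ [−1, 1] = {-1, 0} → 2 states.
For l_f = 3: m_f ∈ {m_i−1, m_i, m_i+1} ∩ [−3, 3] = {-2, -1, 0} → 3 states.
Total: 5.

5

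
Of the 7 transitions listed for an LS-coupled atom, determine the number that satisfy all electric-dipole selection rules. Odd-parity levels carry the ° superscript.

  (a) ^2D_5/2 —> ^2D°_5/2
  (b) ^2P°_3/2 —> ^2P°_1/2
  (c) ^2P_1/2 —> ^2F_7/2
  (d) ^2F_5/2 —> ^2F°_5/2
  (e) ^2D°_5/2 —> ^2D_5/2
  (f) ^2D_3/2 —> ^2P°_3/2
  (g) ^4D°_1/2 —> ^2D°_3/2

4

(a) allowed
(b) forbidden (parity fails)
(c) forbidden (parity, ΔL, ΔJ fail)
(d) allowed
(e) allowed
(f) allowed
(g) forbidden (parity, ΔS fail)
Total allowed: 4 of 7.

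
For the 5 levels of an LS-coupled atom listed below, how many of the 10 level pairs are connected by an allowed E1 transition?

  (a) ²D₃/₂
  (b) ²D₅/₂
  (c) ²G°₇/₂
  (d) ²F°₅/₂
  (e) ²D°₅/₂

4

(a)–(b): forbidden (parity).
(a)–(c): forbidden (ΔL, ΔJ).
(a)–(d): allowed.
(a)–(e): allowed.
(b)–(c): forbidden (ΔL).
(b)–(d): allowed.
(b)–(e): allowed.
(c)–(d): forbidden (parity).
(c)–(e): forbidden (parity, ΔL).
(d)–(e): forbidden (parity).
Allowed pairs: 4 of 10.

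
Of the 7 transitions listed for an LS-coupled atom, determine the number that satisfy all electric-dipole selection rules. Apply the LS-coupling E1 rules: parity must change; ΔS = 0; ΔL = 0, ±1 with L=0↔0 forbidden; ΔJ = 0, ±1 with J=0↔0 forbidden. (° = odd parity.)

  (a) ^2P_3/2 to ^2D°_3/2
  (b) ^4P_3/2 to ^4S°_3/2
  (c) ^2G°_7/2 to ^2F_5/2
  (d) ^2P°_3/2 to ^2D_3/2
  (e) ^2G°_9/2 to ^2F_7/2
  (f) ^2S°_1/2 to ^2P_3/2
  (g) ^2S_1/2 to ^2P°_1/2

7

(a) allowed
(b) allowed
(c) allowed
(d) allowed
(e) allowed
(f) allowed
(g) allowed
Total allowed: 7 of 7.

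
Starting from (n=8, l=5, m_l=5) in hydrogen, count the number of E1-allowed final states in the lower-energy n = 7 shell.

4

E1 requires Δl = ±1, so l_f ∈ {4, 6}; with 0 ≤ l_f ≤ n_f−1 = 6, the allowed l_f values are {4, 6}.
For l_f = 4: m_f ∈ {m_i−1, m_i, m_i+1} ∩ [−4, 4] = {4} → 1 state.
For l_f = 6: m_f ∈ {m_i−1, m_i, m_i+1} ∩ [−6, 6] = {4, 5, 6} → 3 states.
Total: 4.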